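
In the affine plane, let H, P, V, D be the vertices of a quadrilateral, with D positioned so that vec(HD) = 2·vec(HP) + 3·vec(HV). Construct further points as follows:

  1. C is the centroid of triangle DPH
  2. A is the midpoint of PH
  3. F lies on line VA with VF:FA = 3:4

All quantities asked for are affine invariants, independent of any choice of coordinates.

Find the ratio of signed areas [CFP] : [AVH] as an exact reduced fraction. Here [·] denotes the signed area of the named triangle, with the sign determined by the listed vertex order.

[CFP]:[AVH] = 11/7

Choose coordinates H = (0, 0), P = (1, 0), V = (0, 1), D = (2, 3).
1. C is the centroid of triangle DPH ⇒ C = (1, 1)
2. A is the midpoint of PH ⇒ A = (1/2, 0)
3. F lies on line VA with VF:FA = 3:4 ⇒ F = (3/14, 4/7)
2·[CFP] = 11/14, 2·[AVH] = 1/2
[CFP]:[AVH] = 11/14:1/2 = 11/7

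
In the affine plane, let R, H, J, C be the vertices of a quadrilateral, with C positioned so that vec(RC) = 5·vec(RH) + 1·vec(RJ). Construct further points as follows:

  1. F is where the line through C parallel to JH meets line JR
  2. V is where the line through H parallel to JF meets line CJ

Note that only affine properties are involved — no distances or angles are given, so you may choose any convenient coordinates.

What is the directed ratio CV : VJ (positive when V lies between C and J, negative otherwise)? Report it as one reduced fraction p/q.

CV:VJ = 4

Work in coordinates with R = (0, 0), H = (1, 0), J = (0, 1), C = (5, 1).
1. F is where the line through C parallel to JH meets line JR ⇒ F = (0, 6)
2. V is where the line through H parallel to JF meets line CJ ⇒ V = (1, 1)
V = C + t·(J−C) with t = 4/5, so CV:VJ = t:(1−t) = 4/5:1/5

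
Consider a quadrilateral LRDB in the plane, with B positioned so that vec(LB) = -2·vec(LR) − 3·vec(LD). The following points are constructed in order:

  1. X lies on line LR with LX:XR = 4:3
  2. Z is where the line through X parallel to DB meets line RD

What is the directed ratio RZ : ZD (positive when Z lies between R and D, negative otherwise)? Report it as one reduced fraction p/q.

Set L = (0, 0), R = (1, 0), D = (0, 1), B = (-2, -3); any affine frame gives the same invariant.
1. X lies on line LR with LX:XR = 4:3 ⇒ X = (4/7, 0)
2. Z is where the line through X parallel to DB meets line RD ⇒ Z = (5/7, 2/7)
Z = R + t·(D−R) with t = 2/7, so RZ:ZD = t:(1−t) = 2/7:5/7

RZ:ZD = 2/5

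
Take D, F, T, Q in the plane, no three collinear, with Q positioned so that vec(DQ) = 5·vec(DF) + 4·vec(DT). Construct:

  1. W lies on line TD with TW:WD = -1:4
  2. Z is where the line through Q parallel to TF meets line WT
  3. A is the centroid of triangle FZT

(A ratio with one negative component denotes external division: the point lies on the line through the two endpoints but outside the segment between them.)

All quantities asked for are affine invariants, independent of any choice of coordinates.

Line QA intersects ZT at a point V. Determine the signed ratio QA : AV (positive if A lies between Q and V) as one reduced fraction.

Set D = (0, 0), F = (1, 0), T = (0, 1), Q = (5, 4); any affine frame gives the same invariant.
1. W lies on line TD with TW:WD = -1:4 ⇒ W = (0, 4/3)
2. Z is where the line through Q parallel to TF meets line WT ⇒ Z = (0, 9)
3. A is the centroid of triangle FZT ⇒ A = (1/3, 10/3)
line QA meets ZT at V = (0, 23/7)
A = Q + t·(V−Q) with t = 14/15, so QA:AV = 14/15:1/15

QA:AV = 14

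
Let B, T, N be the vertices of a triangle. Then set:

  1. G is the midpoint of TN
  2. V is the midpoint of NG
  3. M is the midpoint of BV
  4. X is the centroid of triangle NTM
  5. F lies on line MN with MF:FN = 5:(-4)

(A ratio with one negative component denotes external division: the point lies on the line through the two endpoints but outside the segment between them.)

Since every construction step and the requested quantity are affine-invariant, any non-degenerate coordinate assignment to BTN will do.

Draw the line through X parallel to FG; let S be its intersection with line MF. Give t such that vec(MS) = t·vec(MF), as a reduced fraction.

Set B = (0, 0), T = (1, 0), N = (0, 1); any affine frame gives the same invariant.
1. G is the midpoint of TN ⇒ G = (1/2, 1/2)
2. V is the midpoint of NG ⇒ V = (1/4, 3/4)
3. M is the midpoint of BV ⇒ M = (1/8, 3/8)
4. X is the centroid of triangle NTM ⇒ X = (3/8, 11/24)
5. F lies on line MN with MF:FN = 5:(-4) ⇒ F = (-1/2, 7/2)
through X parallel to FG: direction (1, -3); meets MF at S = (-7/24, 59/24)
S = M + t·(F−M) with t = 2/3

t = 2/3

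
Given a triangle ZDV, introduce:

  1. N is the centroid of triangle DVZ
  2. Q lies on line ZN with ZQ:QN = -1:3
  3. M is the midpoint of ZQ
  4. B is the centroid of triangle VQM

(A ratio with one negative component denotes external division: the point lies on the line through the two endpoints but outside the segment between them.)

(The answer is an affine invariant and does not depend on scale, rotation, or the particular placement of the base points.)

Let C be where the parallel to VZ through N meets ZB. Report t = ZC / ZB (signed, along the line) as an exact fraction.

t = -4

Work in coordinates with Z = (0, 0), D = (1, 0), V = (0, 1).
1. N is the centroid of triangle DVZ ⇒ N = (1/3, 1/3)
2. Q lies on line ZN with ZQ:QN = -1:3 ⇒ Q = (-1/6, -1/6)
3. M is the midpoint of ZQ ⇒ M = (-1/12, -1/12)
4. B is the centroid of triangle VQM ⇒ B = (-1/12, 1/4)
through N parallel to VZ: direction (0, -1); meets ZB at C = (1/3, -1)
C = Z + t·(B−Z) with t = -4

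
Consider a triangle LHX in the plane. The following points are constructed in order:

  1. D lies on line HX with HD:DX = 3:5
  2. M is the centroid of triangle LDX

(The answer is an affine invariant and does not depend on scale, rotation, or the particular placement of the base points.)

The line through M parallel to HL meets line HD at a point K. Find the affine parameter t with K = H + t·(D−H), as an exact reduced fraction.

Work in coordinates with L = (0, 0), H = (1, 0), X = (0, 1).
1. D lies on line HX with HD:DX = 3:5 ⇒ D = (5/8, 3/8)
2. M is the centroid of triangle LDX ⇒ M = (5/24, 11/24)
through M parallel to HL: direction (-1, 0); meets HD at K = (13/24, 11/24)
K = H + t·(D−H) with t = 11/9

t = 11/9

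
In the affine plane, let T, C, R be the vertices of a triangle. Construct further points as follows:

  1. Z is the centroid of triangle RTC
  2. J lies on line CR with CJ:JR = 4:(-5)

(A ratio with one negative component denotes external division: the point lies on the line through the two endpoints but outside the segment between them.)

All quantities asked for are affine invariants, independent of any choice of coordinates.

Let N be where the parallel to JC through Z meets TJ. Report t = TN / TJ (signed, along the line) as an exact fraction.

Set T = (0, 0), C = (1, 0), R = (0, 1); any affine frame gives the same invariant.
1. Z is the centroid of triangle RTC ⇒ Z = (1/3, 1/3)
2. J lies on line CR with CJ:JR = 4:(-5) ⇒ J = (5, -4)
through Z parallel to JC: direction (-4, 4); meets TJ at N = (10/3, -8/3)
N = T + t·(J−T) with t = 2/3

t = 2/3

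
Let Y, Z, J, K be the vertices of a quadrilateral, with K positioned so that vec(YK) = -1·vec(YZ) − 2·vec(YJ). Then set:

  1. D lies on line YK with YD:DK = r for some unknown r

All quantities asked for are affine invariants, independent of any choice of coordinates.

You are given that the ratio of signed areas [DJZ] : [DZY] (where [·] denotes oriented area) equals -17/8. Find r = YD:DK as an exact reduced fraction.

Set Y = (0, 0), Z = (1, 0), J = (0, 1), K = (-1, -2); any affine frame gives the same invariant.
1. With YD:DK = r, write λ = r/(r+1) so D = Y + λ·(K−Y); D is affine-linear in λ
Every point depending on D is an affine combination of D and λ-independent points, so each such coordinate is linear in λ; the λ² term in each signed area is a multiple of (K−Y)×(K−Y) = 0, so 2·[DJZ] and 2·[DZY] are each linear in λ. Evaluating at λ=0 and λ=1:
  2·[DJZ] = -3·λ − 1,   2·[DZY] = 2·λ
So [DJZ]:[DZY] = (-3·λ − 1) / (2·λ). Setting this equal to -17/8:
  -3·λ − 1 = -17/8·(2·λ)  ⇒  λ = 4/5
Then r = λ/(1−λ) = (4/5)/(1/5) = 4. Check: with r = 4, D = (-4/5, -8/5) and [DJZ]:[DZY] = -17/8 as required.

r = 4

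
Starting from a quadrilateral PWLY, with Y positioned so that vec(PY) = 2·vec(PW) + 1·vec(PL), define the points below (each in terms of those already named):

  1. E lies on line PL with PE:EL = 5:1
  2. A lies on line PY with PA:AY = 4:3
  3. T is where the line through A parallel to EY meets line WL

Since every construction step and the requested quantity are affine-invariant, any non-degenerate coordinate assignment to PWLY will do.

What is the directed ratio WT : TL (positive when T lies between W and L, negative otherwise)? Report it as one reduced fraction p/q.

Set P = (0, 0), W = (1, 0), L = (0, 1), Y = (2, 1); any affine frame gives the same invariant.
1. E lies on line PL with PE:EL = 5:1 ⇒ E = (0, 5/6)
2. A lies on line PY with PA:AY = 4:3 ⇒ A = (8/7, 4/7)
3. T is where the line through A parallel to EY meets line WL ⇒ T = (44/91, 47/91)
T = W + t·(L−W) with t = 47/91, so WT:TL = t:(1−t) = 47/91:44/91

WT:TL = 47/44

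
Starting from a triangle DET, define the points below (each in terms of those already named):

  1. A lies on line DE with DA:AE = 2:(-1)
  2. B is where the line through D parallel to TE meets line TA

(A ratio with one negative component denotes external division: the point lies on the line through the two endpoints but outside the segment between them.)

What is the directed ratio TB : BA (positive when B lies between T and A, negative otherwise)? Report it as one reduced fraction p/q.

Set D = (0, 0), E = (1, 0), T = (0, 1); any affine frame gives the same invariant.
1. A lies on line DE with DA:AE = 2:(-1) ⇒ A = (2, 0)
2. B is where the line through D parallel to TE meets line TA ⇒ B = (-2, 2)
B = T + t·(A−T) with t = -1, so TB:BA = t:(1−t) = -1:2

TB:BA = -1/2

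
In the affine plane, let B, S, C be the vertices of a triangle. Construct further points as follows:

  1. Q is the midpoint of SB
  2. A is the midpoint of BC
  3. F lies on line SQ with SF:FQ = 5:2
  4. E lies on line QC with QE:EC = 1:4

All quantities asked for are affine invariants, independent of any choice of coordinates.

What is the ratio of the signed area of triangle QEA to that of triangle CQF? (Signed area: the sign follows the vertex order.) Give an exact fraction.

[QEA]:[CQF] = 7/20

Choose coordinates B = (0, 0), S = (1, 0), C = (0, 1).
1. Q is the midpoint of SB ⇒ Q = (1/2, 0)
2. A is the midpoint of BC ⇒ A = (0, 1/2)
3. F lies on line SQ with SF:FQ = 5:2 ⇒ F = (9/14, 0)
4. E lies on line QC with QE:EC = 1:4 ⇒ E = (2/5, 1/5)
2·[QEA] = 1/20, 2·[CQF] = 1/7
[QEA]:[CQF] = 1/20:1/7 = 7/20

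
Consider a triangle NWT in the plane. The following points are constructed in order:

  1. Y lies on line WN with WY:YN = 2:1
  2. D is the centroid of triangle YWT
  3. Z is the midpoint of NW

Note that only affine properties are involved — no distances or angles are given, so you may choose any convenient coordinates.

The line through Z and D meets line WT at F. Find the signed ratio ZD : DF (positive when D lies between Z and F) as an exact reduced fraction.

Assign N = (0, 0), W = (1, 0), T = (0, 1) — the answer is frame-independent, so this choice is without loss of generality.
1. Y lies on line WN with WY:YN = 2:1 ⇒ Y = (1/3, 0)
2. D is the centroid of triangle YWT ⇒ D = (4/9, 1/3)
3. Z is the midpoint of NW ⇒ Z = (1/2, 0)
line ZD meets WT at F = (2/5, 3/5)
D = Z + t·(F−Z) with t = 5/9, so ZD:DF = 5/9:4/9

ZD:DF = 5/4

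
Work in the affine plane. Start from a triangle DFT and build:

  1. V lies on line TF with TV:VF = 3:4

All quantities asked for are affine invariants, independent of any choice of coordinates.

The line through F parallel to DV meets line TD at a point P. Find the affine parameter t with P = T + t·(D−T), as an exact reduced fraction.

t = 7/3

Set D = (0, 0), F = (1, 0), T = (0, 1); any affine frame gives the same invariant.
1. V lies on line TF with TV:VF = 3:4 ⇒ V = (3/7, 4/7)
through F parallel to DV: direction (3/7, 4/7); meets TD at P = (0, -4/3)
P = T + t·(D−T) with t = 7/3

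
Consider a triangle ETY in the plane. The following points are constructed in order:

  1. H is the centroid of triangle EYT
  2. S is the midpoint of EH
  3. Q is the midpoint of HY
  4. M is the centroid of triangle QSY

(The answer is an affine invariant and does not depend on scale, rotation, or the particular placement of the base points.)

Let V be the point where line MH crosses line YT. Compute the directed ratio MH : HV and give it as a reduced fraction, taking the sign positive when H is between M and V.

MH:HV = -1/6

Choose coordinates E = (0, 0), T = (1, 0), Y = (0, 1).
1. H is the centroid of triangle EYT ⇒ H = (1/3, 1/3)
2. S is the midpoint of EH ⇒ S = (1/6, 1/6)
3. Q is the midpoint of HY ⇒ Q = (1/6, 2/3)
4. M is the centroid of triangle QSY ⇒ M = (1/9, 11/18)
line MH meets YT at V = (-1, 2)
H = M + t·(V−M) with t = -1/5, so MH:HV = -1/5:6/5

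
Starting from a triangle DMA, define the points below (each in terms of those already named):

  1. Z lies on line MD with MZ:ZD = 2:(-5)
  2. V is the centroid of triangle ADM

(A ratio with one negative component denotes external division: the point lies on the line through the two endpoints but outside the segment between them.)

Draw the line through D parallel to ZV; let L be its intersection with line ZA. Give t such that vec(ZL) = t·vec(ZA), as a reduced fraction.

Set D = (0, 0), M = (1, 0), A = (0, 1); any affine frame gives the same invariant.
1. Z lies on line MD with MZ:ZD = 2:(-5) ⇒ Z = (5/3, 0)
2. V is the centroid of triangle ADM ⇒ V = (1/3, 1/3)
through D parallel to ZV: direction (-4/3, 1/3); meets ZA at L = (20/7, -5/7)
L = Z + t·(A−Z) with t = -5/7

t = -5/7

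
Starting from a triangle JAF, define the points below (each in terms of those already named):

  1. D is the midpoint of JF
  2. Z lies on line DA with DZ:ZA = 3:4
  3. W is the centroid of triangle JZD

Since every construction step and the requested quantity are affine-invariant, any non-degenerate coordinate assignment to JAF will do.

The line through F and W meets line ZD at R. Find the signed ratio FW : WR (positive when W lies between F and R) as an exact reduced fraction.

FW:WR = -4

Choose coordinates J = (0, 0), A = (1, 0), F = (0, 1).
1. D is the midpoint of JF ⇒ D = (0, 1/2)
2. Z lies on line DA with DZ:ZA = 3:4 ⇒ Z = (3/7, 2/7)
3. W is the centroid of triangle JZD ⇒ W = (1/7, 11/42)
line FW meets ZD at R = (3/28, 25/56)
W = F + t·(R−F) with t = 4/3, so FW:WR = 4/3:-1/3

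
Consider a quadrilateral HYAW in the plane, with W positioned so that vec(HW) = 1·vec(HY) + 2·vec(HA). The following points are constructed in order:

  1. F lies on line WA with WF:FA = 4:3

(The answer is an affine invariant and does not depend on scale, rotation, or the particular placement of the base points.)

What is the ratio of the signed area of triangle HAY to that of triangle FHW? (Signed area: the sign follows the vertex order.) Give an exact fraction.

[HAY]:[FHW] = -7/4

Assign H = (0, 0), Y = (1, 0), A = (0, 1), W = (1, 2) — the answer is frame-independent, so this choice is without loss of generality.
1. F lies on line WA with WF:FA = 4:3 ⇒ F = (3/7, 10/7)
2·[HAY] = -1, 2·[FHW] = 4/7
[HAY]:[FHW] = -1:4/7 = -7/4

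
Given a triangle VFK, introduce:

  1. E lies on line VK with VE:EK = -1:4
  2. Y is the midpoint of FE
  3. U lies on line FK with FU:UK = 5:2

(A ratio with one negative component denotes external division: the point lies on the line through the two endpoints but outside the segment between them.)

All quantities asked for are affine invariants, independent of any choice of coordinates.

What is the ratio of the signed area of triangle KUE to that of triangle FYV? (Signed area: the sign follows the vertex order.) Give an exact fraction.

Assign V = (0, 0), F = (1, 0), K = (0, 1) — the answer is frame-independent, so this choice is without loss of generality.
1. E lies on line VK with VE:EK = -1:4 ⇒ E = (0, -1/3)
2. Y is the midpoint of FE ⇒ Y = (1/2, -1/6)
3. U lies on line FK with FU:UK = 5:2 ⇒ U = (2/7, 5/7)
2·[KUE] = -8/21, 2·[FYV] = -1/6
[KUE]:[FYV] = -8/21:-1/6 = 16/7

[KUE]:[FYV] = 16/7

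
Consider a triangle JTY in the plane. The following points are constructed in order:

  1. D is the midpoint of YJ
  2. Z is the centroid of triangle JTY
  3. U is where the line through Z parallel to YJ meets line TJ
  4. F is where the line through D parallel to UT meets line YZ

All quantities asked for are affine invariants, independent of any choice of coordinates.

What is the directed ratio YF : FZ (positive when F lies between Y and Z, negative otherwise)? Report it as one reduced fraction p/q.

Choose coordinates J = (0, 0), T = (1, 0), Y = (0, 1).
1. D is the midpoint of YJ ⇒ D = (0, 1/2)
2. Z is the centroid of triangle JTY ⇒ Z = (1/3, 1/3)
3. U is where the line through Z parallel to YJ meets line TJ ⇒ U = (1/3, 0)
4. F is where the line through D parallel to UT meets line YZ ⇒ F = (1/4, 1/2)
F = Y + t·(Z−Y) with t = 3/4, so YF:FZ = t:(1−t) = 3/4:1/4

YF:FZ = 3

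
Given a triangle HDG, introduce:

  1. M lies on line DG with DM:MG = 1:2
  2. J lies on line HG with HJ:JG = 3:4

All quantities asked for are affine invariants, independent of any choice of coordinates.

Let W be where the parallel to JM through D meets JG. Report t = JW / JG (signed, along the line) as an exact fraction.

Set H = (0, 0), D = (1, 0), G = (0, 1); any affine frame gives the same invariant.
1. M lies on line DG with DM:MG = 1:2 ⇒ M = (2/3, 1/3)
2. J lies on line HG with HJ:JG = 3:4 ⇒ J = (0, 3/7)
through D parallel to JM: direction (2/3, -2/21); meets JG at W = (0, 1/7)
W = J + t·(G−J) with t = -1/2

t = -1/2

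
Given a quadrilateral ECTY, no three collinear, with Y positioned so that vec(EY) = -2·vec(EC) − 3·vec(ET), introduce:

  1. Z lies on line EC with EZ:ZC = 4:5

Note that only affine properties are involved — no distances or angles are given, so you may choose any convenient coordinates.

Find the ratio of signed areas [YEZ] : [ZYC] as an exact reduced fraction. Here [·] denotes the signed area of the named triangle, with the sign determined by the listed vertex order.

[YEZ]:[ZYC] = -4/5

Choose coordinates E = (0, 0), C = (1, 0), T = (0, 1), Y = (-2, -3).
1. Z lies on line EC with EZ:ZC = 4:5 ⇒ Z = (4/9, 0)
2·[YEZ] = -4/3, 2·[ZYC] = 5/3
[YEZ]:[ZYC] = -4/3:5/3 = -4/5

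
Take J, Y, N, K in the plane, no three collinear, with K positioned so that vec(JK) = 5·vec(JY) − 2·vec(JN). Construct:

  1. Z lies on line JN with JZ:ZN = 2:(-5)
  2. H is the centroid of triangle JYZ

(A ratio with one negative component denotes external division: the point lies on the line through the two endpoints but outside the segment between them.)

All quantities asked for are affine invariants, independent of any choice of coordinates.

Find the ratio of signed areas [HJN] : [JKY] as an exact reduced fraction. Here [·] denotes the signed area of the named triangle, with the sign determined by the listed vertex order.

Set J = (0, 0), Y = (1, 0), N = (0, 1), K = (5, -2); any affine frame gives the same invariant.
1. Z lies on line JN with JZ:ZN = 2:(-5) ⇒ Z = (0, -2/3)
2. H is the centroid of triangle JYZ ⇒ H = (1/3, -2/9)
2·[HJN] = -1/3, 2·[JKY] = 2
[HJN]:[JKY] = -1/3:2 = -1/6

[HJN]:[JKY] = -1/6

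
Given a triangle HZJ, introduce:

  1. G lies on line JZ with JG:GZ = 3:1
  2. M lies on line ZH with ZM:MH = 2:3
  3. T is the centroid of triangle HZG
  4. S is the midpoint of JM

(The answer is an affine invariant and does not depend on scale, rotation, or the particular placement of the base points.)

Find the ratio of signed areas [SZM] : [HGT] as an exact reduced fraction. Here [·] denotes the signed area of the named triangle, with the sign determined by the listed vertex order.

[SZM]:[HGT] = 12/5

Assign H = (0, 0), Z = (1, 0), J = (0, 1) — the answer is frame-independent, so this choice is without loss of generality.
1. G lies on line JZ with JG:GZ = 3:1 ⇒ G = (3/4, 1/4)
2. M lies on line ZH with ZM:MH = 2:3 ⇒ M = (3/5, 0)
3. T is the centroid of triangle HZG ⇒ T = (7/12, 1/12)
4. S is the midpoint of JM ⇒ S = (3/10, 1/2)
2·[SZM] = -1/5, 2·[HGT] = -1/12
[SZM]:[HGT] = -1/5:-1/12 = 12/5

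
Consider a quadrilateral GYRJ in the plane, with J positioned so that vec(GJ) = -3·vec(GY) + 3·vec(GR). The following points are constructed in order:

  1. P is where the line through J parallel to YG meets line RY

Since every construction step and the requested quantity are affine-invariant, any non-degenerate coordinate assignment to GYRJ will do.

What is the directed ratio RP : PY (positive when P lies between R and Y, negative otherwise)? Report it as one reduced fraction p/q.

RP:PY = -2/3

Work in coordinates with G = (0, 0), Y = (1, 0), R = (0, 1), J = (-3, 3).
1. P is where the line through J parallel to YG meets line RY ⇒ P = (-2, 3)
P = R + t·(Y−R) with t = -2, so RP:PY = t:(1−t) = -2:3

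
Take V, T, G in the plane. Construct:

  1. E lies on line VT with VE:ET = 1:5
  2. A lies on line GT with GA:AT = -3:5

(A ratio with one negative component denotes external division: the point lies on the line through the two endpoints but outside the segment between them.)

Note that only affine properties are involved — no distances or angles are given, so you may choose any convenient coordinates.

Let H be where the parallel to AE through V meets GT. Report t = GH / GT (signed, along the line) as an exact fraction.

Set V = (0, 0), T = (1, 0), G = (0, 1); any affine frame gives the same invariant.
1. E lies on line VT with VE:ET = 1:5 ⇒ E = (1/6, 0)
2. A lies on line GT with GA:AT = -3:5 ⇒ A = (-3/2, 5/2)
through V parallel to AE: direction (5/3, -5/2); meets GT at H = (-2, 3)
H = G + t·(T−G) with t = -2

t = -2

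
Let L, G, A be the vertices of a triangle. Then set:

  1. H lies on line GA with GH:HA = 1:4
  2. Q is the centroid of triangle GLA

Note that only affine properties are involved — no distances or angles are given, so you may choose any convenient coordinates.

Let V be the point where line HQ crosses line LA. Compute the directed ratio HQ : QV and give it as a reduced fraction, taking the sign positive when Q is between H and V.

Work in coordinates with L = (0, 0), G = (1, 0), A = (0, 1).
1. H lies on line GA with GH:HA = 1:4 ⇒ H = (4/5, 1/5)
2. Q is the centroid of triangle GLA ⇒ Q = (1/3, 1/3)
line HQ meets LA at V = (0, 3/7)
Q = H + t·(V−H) with t = 7/12, so HQ:QV = 7/12:5/12

HQ:QV = 7/5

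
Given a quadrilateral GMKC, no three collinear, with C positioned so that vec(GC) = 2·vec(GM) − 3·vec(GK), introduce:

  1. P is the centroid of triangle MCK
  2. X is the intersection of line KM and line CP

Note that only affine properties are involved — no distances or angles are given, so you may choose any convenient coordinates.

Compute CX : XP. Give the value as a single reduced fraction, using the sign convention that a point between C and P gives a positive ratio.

CX:XP = -3

Choose coordinates G = (0, 0), M = (1, 0), K = (0, 1), C = (2, -3).
1. P is the centroid of triangle MCK ⇒ P = (1, -2/3)
2. X is the intersection of line KM and line CP ⇒ X = (1/2, 1/2)
X = C + t·(P−C) with t = 3/2, so CX:XP = t:(1−t) = 3/2:-1/2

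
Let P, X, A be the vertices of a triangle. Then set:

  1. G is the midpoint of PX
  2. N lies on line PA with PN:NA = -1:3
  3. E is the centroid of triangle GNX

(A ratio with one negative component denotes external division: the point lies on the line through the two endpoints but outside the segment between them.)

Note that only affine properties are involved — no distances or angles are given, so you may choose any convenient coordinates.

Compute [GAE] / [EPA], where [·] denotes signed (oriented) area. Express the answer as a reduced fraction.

Set P = (0, 0), X = (1, 0), A = (0, 1); any affine frame gives the same invariant.
1. G is the midpoint of PX ⇒ G = (1/2, 0)
2. N lies on line PA with PN:NA = -1:3 ⇒ N = (0, -1/2)
3. E is the centroid of triangle GNX ⇒ E = (1/2, -1/6)
2·[GAE] = 1/12, 2·[EPA] = -1/2
[GAE]:[EPA] = 1/12:-1/2 = -1/6

[GAE]:[EPA] = -1/6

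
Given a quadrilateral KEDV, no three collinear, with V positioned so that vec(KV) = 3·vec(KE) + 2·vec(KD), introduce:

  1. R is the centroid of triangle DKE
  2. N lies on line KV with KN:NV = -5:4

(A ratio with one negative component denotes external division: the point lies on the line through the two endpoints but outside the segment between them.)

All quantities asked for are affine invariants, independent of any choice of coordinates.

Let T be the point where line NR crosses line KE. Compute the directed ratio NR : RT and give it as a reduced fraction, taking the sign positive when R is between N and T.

NR:RT = 29

Assign K = (0, 0), E = (1, 0), D = (0, 1), V = (3, 2) — the answer is frame-independent, so this choice is without loss of generality.
1. R is the centroid of triangle DKE ⇒ R = (1/3, 1/3)
2. N lies on line KV with KN:NV = -5:4 ⇒ N = (15, 10)
line NR meets KE at T = (-5/29, 0)
R = N + t·(T−N) with t = 29/30, so NR:RT = 29/30:1/30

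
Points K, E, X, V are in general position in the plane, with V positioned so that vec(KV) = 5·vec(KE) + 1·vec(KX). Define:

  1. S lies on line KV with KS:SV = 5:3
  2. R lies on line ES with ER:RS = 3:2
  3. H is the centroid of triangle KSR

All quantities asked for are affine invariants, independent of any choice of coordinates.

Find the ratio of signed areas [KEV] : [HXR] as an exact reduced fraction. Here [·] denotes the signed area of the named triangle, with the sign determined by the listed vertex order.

[KEV]:[HXR] = -120/47

Work in coordinates with K = (0, 0), E = (1, 0), X = (0, 1), V = (5, 1).
1. S lies on line KV with KS:SV = 5:3 ⇒ S = (25/8, 5/8)
2. R lies on line ES with ER:RS = 3:2 ⇒ R = (91/40, 3/8)
3. H is the centroid of triangle KSR ⇒ H = (9/5, 1/3)
2·[KEV] = 1, 2·[HXR] = -47/120
[KEV]:[HXR] = 1:-47/120 = -120/47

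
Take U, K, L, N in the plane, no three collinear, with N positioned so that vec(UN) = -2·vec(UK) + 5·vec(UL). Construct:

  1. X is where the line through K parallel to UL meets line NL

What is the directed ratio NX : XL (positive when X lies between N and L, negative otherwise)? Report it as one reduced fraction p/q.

Work in coordinates with U = (0, 0), K = (1, 0), L = (0, 1), N = (-2, 5).
1. X is where the line through K parallel to UL meets line NL ⇒ X = (1, -1)
X = N + t·(L−N) with t = 3/2, so NX:XL = t:(1−t) = 3/2:-1/2

NX:XL = -3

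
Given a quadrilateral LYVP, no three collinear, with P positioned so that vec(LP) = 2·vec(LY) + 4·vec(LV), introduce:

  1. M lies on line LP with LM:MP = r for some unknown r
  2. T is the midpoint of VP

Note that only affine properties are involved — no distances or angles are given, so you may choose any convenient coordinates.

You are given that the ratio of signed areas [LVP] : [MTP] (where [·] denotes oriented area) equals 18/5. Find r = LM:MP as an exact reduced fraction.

r = 4/5

Assign L = (0, 0), Y = (1, 0), V = (0, 1), P = (2, 4) — the answer is frame-independent, so this choice is without loss of generality.
1. With LM:MP = r, write λ = r/(r+1) so M = L + λ·(P−L); M is affine-linear in λ
2. T is the midpoint of VP ⇒ T = (1, 5/2)
Every point depending on M is an affine combination of M and λ-independent points, so each such coordinate is linear in λ; the λ² term in each signed area is a multiple of (P−L)×(P−L) = 0, so 2·[LVP] and 2·[MTP] are each linear in λ. Evaluating at λ=0 and λ=1:
  2·[LVP] = -2,   2·[MTP] = λ − 1
So [LVP]:[MTP] = (-2) / (λ − 1). Setting this equal to 18/5:
  -2 = 18/5·(λ − 1)  ⇒  λ = 4/9
Then r = λ/(1−λ) = (4/9)/(5/9) = 4/5. Check: with r = 4/5, M = (8/9, 16/9) and [LVP]:[MTP] = 18/5 as required.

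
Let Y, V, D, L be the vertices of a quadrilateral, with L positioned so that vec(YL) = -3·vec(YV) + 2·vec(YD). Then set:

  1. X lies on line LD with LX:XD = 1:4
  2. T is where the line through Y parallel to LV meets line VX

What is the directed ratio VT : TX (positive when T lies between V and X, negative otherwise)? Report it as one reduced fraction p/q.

VT:TX = -5/6

Assign Y = (0, 0), V = (1, 0), D = (0, 1), L = (-3, 2) — the answer is frame-independent, so this choice is without loss of generality.
1. X lies on line LD with LX:XD = 1:4 ⇒ X = (-12/5, 9/5)
2. T is where the line through Y parallel to LV meets line VX ⇒ T = (18, -9)
T = V + t·(X−V) with t = -5, so VT:TX = t:(1−t) = -5:6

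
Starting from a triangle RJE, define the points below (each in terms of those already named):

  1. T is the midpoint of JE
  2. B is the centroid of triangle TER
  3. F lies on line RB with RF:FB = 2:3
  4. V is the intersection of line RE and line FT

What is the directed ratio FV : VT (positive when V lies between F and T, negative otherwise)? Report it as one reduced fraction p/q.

Choose coordinates R = (0, 0), J = (1, 0), E = (0, 1).
1. T is the midpoint of JE ⇒ T = (1/2, 1/2)
2. B is the centroid of triangle TER ⇒ B = (1/6, 1/2)
3. F lies on line RB with RF:FB = 2:3 ⇒ F = (1/15, 1/5)
4. V is the intersection of line RE and line FT ⇒ V = (0, 2/13)
V = F + t·(T−F) with t = -2/13, so FV:VT = t:(1−t) = -2/13:15/13

FV:VT = -2/15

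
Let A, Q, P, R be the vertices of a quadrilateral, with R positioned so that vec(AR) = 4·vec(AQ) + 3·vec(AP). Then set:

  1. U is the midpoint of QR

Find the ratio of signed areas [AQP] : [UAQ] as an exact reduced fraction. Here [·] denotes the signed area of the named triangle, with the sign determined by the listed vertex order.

[AQP]:[UAQ] = 2/3

Assign A = (0, 0), Q = (1, 0), P = (0, 1), R = (4, 3) — the answer is frame-independent, so this choice is without loss of generality.
1. U is the midpoint of QR ⇒ U = (5/2, 3/2)
2·[AQP] = 1, 2·[UAQ] = 3/2
[AQP]:[UAQ] = 1:3/2 = 2/3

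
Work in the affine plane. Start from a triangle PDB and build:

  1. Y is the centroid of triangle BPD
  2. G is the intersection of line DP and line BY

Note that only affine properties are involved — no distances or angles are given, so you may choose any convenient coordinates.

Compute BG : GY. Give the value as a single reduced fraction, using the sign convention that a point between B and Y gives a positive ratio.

Set P = (0, 0), D = (1, 0), B = (0, 1); any affine frame gives the same invariant.
1. Y is the centroid of triangle BPD ⇒ Y = (1/3, 1/3)
2. G is the intersection of line DP and line BY ⇒ G = (1/2, 0)
G = B + t·(Y−B) with t = 3/2, so BG:GY = t:(1−t) = 3/2:-1/2

BG:GY = -3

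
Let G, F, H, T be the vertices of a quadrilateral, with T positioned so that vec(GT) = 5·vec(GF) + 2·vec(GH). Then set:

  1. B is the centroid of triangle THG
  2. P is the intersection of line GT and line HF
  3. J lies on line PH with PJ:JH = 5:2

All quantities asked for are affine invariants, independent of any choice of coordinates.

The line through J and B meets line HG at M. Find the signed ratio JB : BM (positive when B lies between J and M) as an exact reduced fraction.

Set G = (0, 0), F = (1, 0), H = (0, 1), T = (5, 2); any affine frame gives the same invariant.
1. B is the centroid of triangle THG ⇒ B = (5/3, 1)
2. P is the intersection of line GT and line HF ⇒ P = (5/7, 2/7)
3. J lies on line PH with PJ:JH = 5:2 ⇒ J = (10/49, 39/49)
line JB meets HG at M = (0, 33/43)
B = J + t·(M−J) with t = -43/6, so JB:BM = -43/6:49/6

JB:BM = -43/49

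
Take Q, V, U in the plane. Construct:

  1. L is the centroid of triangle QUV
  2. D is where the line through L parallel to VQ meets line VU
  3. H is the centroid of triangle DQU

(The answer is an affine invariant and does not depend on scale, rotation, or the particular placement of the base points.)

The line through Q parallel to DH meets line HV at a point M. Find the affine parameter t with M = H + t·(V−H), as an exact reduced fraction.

t = 2

Choose coordinates Q = (0, 0), V = (1, 0), U = (0, 1).
1. L is the centroid of triangle QUV ⇒ L = (1/3, 1/3)
2. D is where the line through L parallel to VQ meets line VU ⇒ D = (2/3, 1/3)
3. H is the centroid of triangle DQU ⇒ H = (2/9, 4/9)
through Q parallel to DH: direction (-4/9, 1/9); meets HV at M = (16/9, -4/9)
M = H + t·(V−H) with t = 2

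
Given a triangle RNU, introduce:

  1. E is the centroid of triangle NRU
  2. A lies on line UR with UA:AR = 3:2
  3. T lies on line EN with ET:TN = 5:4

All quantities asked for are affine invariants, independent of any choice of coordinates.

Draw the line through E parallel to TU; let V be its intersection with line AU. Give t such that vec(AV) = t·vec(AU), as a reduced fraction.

t = 32/57

Work in coordinates with R = (0, 0), N = (1, 0), U = (0, 1).
1. E is the centroid of triangle NRU ⇒ E = (1/3, 1/3)
2. A lies on line UR with UA:AR = 3:2 ⇒ A = (0, 2/5)
3. T lies on line EN with ET:TN = 5:4 ⇒ T = (19/27, 4/27)
through E parallel to TU: direction (-19/27, 23/27); meets AU at V = (0, 14/19)
V = A + t·(U−A) with t = 32/57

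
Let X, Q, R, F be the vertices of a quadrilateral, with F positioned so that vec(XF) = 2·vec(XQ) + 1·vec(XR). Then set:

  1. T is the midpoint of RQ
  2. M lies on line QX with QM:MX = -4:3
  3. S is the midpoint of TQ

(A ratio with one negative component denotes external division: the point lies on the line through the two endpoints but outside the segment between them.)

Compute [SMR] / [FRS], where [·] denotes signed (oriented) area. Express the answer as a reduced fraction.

Choose coordinates X = (0, 0), Q = (1, 0), R = (0, 1), F = (2, 1).
1. T is the midpoint of RQ ⇒ T = (1/2, 1/2)
2. M lies on line QX with QM:MX = -4:3 ⇒ M = (-3, 0)
3. S is the midpoint of TQ ⇒ S = (3/4, 1/4)
2·[SMR] = -3, 2·[FRS] = 3/2
[SMR]:[FRS] = -3:3/2 = -2

[SMR]:[FRS] = -2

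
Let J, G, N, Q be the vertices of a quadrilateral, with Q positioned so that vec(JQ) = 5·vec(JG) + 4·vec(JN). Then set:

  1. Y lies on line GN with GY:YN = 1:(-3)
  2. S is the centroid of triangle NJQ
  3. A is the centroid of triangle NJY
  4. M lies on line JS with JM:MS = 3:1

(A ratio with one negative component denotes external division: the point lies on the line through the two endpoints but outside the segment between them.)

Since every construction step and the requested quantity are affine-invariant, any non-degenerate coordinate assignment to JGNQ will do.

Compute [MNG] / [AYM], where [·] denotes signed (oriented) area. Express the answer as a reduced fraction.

[MNG]:[AYM] = 18/19

Choose coordinates J = (0, 0), G = (1, 0), N = (0, 1), Q = (5, 4).
1. Y lies on line GN with GY:YN = 1:(-3) ⇒ Y = (3/2, -1/2)
2. S is the centroid of triangle NJQ ⇒ S = (5/3, 5/3)
3. A is the centroid of triangle NJY ⇒ A = (1/2, 1/6)
4. M lies on line JS with JM:MS = 3:1 ⇒ M = (5/4, 5/4)
2·[MNG] = 3/2, 2·[AYM] = 19/12
[MNG]:[AYM] = 3/2:19/12 = 18/19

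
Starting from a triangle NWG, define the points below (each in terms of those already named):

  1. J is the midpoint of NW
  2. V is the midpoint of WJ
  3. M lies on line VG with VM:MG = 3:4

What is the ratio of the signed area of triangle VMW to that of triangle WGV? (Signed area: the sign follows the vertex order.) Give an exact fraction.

[VMW]:[WGV] = -3/7

Set N = (0, 0), W = (1, 0), G = (0, 1); any affine frame gives the same invariant.
1. J is the midpoint of NW ⇒ J = (1/2, 0)
2. V is the midpoint of WJ ⇒ V = (3/4, 0)
3. M lies on line VG with VM:MG = 3:4 ⇒ M = (3/7, 3/7)
2·[VMW] = -3/28, 2·[WGV] = 1/4
[VMW]:[WGV] = -3/28:1/4 = -3/7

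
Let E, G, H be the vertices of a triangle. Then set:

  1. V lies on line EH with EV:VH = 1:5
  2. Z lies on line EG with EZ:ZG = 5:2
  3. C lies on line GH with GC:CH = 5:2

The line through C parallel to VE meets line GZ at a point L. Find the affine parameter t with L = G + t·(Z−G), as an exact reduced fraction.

Work in coordinates with E = (0, 0), G = (1, 0), H = (0, 1).
1. V lies on line EH with EV:VH = 1:5 ⇒ V = (0, 1/6)
2. Z lies on line EG with EZ:ZG = 5:2 ⇒ Z = (5/7, 0)
3. C lies on line GH with GC:CH = 5:2 ⇒ C = (2/7, 5/7)
through C parallel to VE: direction (0, -1/6); meets GZ at L = (2/7, 0)
L = G + t·(Z−G) with t = 5/2

t = 5/2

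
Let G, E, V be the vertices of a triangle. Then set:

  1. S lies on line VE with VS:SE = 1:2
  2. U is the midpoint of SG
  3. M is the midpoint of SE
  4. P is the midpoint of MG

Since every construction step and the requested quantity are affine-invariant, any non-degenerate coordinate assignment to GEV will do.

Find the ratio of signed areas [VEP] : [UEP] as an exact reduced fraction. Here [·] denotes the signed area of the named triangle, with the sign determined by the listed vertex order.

Set G = (0, 0), E = (1, 0), V = (0, 1); any affine frame gives the same invariant.
1. S lies on line VE with VS:SE = 1:2 ⇒ S = (1/3, 2/3)
2. U is the midpoint of SG ⇒ U = (1/6, 1/3)
3. M is the midpoint of SE ⇒ M = (2/3, 1/3)
4. P is the midpoint of MG ⇒ P = (1/3, 1/6)
2·[VEP] = -1/2, 2·[UEP] = -1/12
[VEP]:[UEP] = -1/2:-1/12 = 6

[VEP]:[UEP] = 6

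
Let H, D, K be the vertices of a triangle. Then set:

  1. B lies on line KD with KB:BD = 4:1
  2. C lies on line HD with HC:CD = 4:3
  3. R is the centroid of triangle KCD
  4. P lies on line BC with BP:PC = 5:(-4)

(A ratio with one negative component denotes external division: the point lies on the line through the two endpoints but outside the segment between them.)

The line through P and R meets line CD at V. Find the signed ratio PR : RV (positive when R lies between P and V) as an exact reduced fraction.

PR:RV = -17/5

Work in coordinates with H = (0, 0), D = (1, 0), K = (0, 1).
1. B lies on line KD with KB:BD = 4:1 ⇒ B = (4/5, 1/5)
2. C lies on line HD with HC:CD = 4:3 ⇒ C = (4/7, 0)
3. R is the centroid of triangle KCD ⇒ R = (11/21, 1/3)
4. P lies on line BC with BP:PC = 5:(-4) ⇒ P = (-12/35, -4/5)
line PR meets CD at V = (32/119, 0)
R = P + t·(V−P) with t = 17/12, so PR:RV = 17/12:-5/12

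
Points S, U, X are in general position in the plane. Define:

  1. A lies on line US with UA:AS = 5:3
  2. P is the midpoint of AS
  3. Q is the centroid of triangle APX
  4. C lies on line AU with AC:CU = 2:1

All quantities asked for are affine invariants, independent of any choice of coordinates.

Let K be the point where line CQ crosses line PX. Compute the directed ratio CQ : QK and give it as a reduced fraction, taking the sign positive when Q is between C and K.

Set S = (0, 0), U = (1, 0), X = (0, 1); any affine frame gives the same invariant.
1. A lies on line US with UA:AS = 5:3 ⇒ A = (3/8, 0)
2. P is the midpoint of AS ⇒ P = (3/16, 0)
3. Q is the centroid of triangle APX ⇒ Q = (3/16, 1/3)
4. C lies on line AU with AC:CU = 2:1 ⇒ C = (19/24, 0)
line CQ meets PX at K = (49/416, 29/78)
Q = C + t·(K−C) with t = 26/29, so CQ:QK = 26/29:3/29

CQ:QK = 26/3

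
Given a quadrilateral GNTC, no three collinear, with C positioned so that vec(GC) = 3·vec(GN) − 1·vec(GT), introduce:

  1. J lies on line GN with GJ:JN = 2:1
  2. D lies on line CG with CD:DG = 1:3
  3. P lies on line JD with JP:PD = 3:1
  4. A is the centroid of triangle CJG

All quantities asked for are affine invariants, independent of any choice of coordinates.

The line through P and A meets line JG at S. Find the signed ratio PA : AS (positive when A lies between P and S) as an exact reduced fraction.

PA:AS = 11/16

Assign G = (0, 0), N = (1, 0), T = (0, 1), C = (3, -1) — the answer is frame-independent, so this choice is without loss of generality.
1. J lies on line GN with GJ:JN = 2:1 ⇒ J = (2/3, 0)
2. D lies on line CG with CD:DG = 1:3 ⇒ D = (9/4, -3/4)
3. P lies on line JD with JP:PD = 3:1 ⇒ P = (89/48, -9/16)
4. A is the centroid of triangle CJG ⇒ A = (11/9, -1/3)
line PA meets JG at S = (10/33, 0)
A = P + t·(S−P) with t = 11/27, so PA:AS = 11/27:16/27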